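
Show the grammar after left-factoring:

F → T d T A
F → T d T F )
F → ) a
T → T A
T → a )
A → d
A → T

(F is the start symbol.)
F → T d T F'
F' → A
F' → F )
F → ) a
T → T A
T → a )
A → d
A → T

Left-factoring transforms A → αβ₁ | αβ₂ into A → αA' and A' → β₁ | β₂
(α is the longest common prefix among the alternatives). Repeat until
no nonterminal has two alternatives with a common prefix.

Round 1: F has alternatives sharing prefix 'T d T'. Introduce F': F → T d T F'
  Add: F' → A
  Add: F' → F )

No remaining common prefixes — done.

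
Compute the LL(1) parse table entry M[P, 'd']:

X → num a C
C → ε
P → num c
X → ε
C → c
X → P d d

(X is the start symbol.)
Empty (error entry)

To find M[P, 'd'], we find productions for P where 'd' is in the predict set (PREDICT(N → α) = (FIRST(α) \ {ε}) ∪ (FOLLOW(N) if α ⇒* ε)).

P → num c: PREDICT = { 'num' }

M[P, 'd'] is empty (no production applies)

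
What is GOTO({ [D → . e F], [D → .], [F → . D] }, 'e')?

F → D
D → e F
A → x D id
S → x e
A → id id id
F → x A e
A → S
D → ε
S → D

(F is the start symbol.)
{ [D → . e F], [D → .], [D → e . F], [F → . D], [F → . x A e] }

GOTO(I, 'e') = CLOSURE({ [A → αX.β] : [A → α.Xβ] ∈ I, X = 'e' })

Items with dot before 'e', with the dot advanced:
  [D → . e F] → [D → e . F]
Closure of the advanced items:
  [D → e . F] has the dot before F: add [F → . D], [F → . x A e]
  [F → . D] has the dot before D: add [D → . e F], [D → .]

GOTO = { [D → . e F], [D → .], [D → e . F], [F → . D], [F → . x A e] }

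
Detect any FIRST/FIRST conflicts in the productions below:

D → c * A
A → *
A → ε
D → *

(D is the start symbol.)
No FIRST/FIRST conflicts.

Productions for D:
  D → c * A: FIRST = { 'c' }
  D → *: FIRST = { '*' }
Productions for A:
  A → *: FIRST = { '*' }
  A → ε: FIRST = { ε }

All alternatives of each non-terminal have pairwise disjoint FIRST sets.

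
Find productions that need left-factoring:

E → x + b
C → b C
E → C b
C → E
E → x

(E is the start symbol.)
Left-factoring is needed when two productions for the same non-terminal
share a common prefix on the right-hand side.

Productions for E:
  E → x + b
  E → C b
  E → x
Productions for C:
  C → b C
  C → E

Found common prefix 'x' in productions for E

Answer: Yes, E has productions with common prefix 'x'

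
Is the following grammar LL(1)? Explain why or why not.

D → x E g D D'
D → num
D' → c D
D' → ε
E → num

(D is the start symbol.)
No. Predict set conflict for D': { 'c' }

A grammar is LL(1) if for each non-terminal N with multiple productions, the predict sets of those productions are pairwise disjoint, where PREDICT(N → α) = (FIRST(α) \ {ε}) ∪ (FOLLOW(N) if α ⇒* ε).

Relevant sets:
  FOLLOW(D') = { $, 'c' }

For D:
  PREDICT(D → x E g D D') = { 'x' }
  PREDICT(D → num) = { 'num' }
For D':
  PREDICT(D' → c D) = { 'c' }
  PREDICT(D' → ε) = { $, 'c' }
E has a single production, so nothing to check there.

Conflict found: Predict set conflict for D': { 'c' }
The grammar is NOT LL(1).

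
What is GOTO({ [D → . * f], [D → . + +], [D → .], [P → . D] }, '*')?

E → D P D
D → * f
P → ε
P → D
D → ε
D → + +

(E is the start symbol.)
GOTO(I, '*') = CLOSURE({ [A → αX.β] : [A → α.Xβ] ∈ I, X = '*' })

Items with dot before '*', with the dot advanced:
  [D → . * f] → [D → * . f]
Closure adds nothing (no advanced item has the dot before a non-terminal).

GOTO = { [D → * . f] }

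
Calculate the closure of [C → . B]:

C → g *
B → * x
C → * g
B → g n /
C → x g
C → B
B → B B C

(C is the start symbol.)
Start with: [C → . B]
  [C → . B] has the dot before B: add [B → . * x], [B → . g n /], [B → . B B C]
No further items can be added.

CLOSURE = { [B → . * x], [B → . B B C], [B → . g n /], [C → . B] }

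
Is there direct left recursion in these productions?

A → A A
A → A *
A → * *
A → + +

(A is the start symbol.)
Yes, A is left-recursive

Direct left recursion occurs when N → N α for some non-terminal N (the right-hand side begins with the left-hand side itself).

A → A A: LEFT RECURSIVE (starts with A)
A → A *: LEFT RECURSIVE (starts with A)
A → * *: starts with '*'
A → + +: starts with '+'

The grammar has direct left recursion on: A.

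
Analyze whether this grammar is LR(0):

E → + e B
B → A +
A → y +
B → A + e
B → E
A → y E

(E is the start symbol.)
No. Shift-reduce conflict between [A → y + .] and [E → + . e B]

A grammar is LR(0) if no state in the canonical LR(0) collection has:
  - both a shift item (dot before a terminal) and a complete item (shift-reduce conflict), or
  - two or more complete items (reduce-reduce conflict; the accept item [E' → E .] counts as a complete item here).

Augment with E' → E and build the canonical LR(0) collection (I0 = CLOSURE({[E' → . E]}), then GOTO on every symbol after a dot until no new states appear). It has 12 states:
  I0: { [E → . + e B], [E' → . E] }  — shift
  I1: { [E → + . e B] }  — shift
  I2: { [E' → E .] }  — accept
  I3: { [A → . y +], [A → . y E], [B → . A + e], [B → . A +], [B → . E], [E → + e . B], [E → . + e B] }  — shift
  I4: { [B → A . + e], [B → A . +] }  — shift
  I5: { [E → + e B .] }  — reduce
  I6: { [B → E .] }  — reduce
  I7: { [A → y . +], [A → y . E], [E → . + e B] }  — shift
  I8: { [A → y + .], [E → + . e B] }  — shift, reduce
  I9: { [A → y E .] }  — reduce
  I10: { [B → A + . e], [B → A + .] }  — shift, reduce
  I11: { [B → A + e .] }  — reduce

Conflict in state I8:
  Shift-reduce conflict between [A → y + .] and [E → + . e B]
So the grammar is NOT LR(0).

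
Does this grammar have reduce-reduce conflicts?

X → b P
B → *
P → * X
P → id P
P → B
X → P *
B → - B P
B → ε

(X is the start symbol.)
Yes — I1: [B → .] vs [B → * .]

Augment with X' → X and build the canonical LR(0) collection (I0 = CLOSURE({[X' → . X]}), then GOTO on every symbol after a dot until no new states appear). It has 15 states:
  I0: { [B → . *], [B → . - B P], [B → .], [P → . * X], [P → . B], [P → . id P], [X → . P *], [X → . b P], [X' → . X] }  — shift, reduce
  I1: { [B → * .], [B → . *], [B → . - B P], [B → .], [P → * . X], [P → . * X], [P → . B], [P → . id P], [X → . P *], [X → . b P] }  — shift, 2 reduces
  I2: { [B → - . B P], [B → . *], [B → . - B P], [B → .] }  — shift, reduce
  I3: { [P → B .] }  — reduce
  I4: { [X → P . *] }  — shift
  I5: { [X' → X .] }  — accept
  I6: { [B → . *], [B → . - B P], [B → .], [P → . * X], [P → . B], [P → . id P], [X → b . P] }  — shift, reduce
  I7: { [B → . *], [B → . - B P], [B → .], [P → . * X], [P → . B], [P → . id P], [P → id . P] }  — shift, reduce
  I8: { [P → id P .] }  — reduce
  I9: { [X → b P .] }  — reduce
  I10: { [X → P * .] }  — reduce
  I11: { [B → * .] }  — reduce
  I12: { [B → - B . P], [B → . *], [B → . - B P], [B → .], [P → . * X], [P → . B], [P → . id P] }  — shift, reduce
  I13: { [B → - B P .] }  — reduce
  I14: { [P → * X .] }  — reduce

I1 contains complete items [B → .], [B → * .] — reduce-reduce conflict.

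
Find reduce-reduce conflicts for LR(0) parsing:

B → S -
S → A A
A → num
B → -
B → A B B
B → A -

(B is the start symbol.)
Augment with B' → B and build the canonical LR(0) collection (I0 = CLOSURE({[B' → . B]}), then GOTO on every symbol after a dot until no new states appear). It has 11 states:
  I0: { [A → . num], [B → . -], [B → . A -], [B → . A B B], [B → . S -], [B' → . B], [S → . A A] }  — shift
  I1: { [B → - .] }  — reduce
  I2: { [A → . num], [B → . -], [B → . A -], [B → . A B B], [B → . S -], [B → A . -], [B → A . B B], [S → . A A], [S → A . A] }  — shift
  I3: { [B' → B .] }  — accept
  I4: { [B → S . -] }  — shift
  I5: { [A → num .] }  — reduce
  I6: { [B → S - .] }  — reduce
  I7: { [B → - .], [B → A - .] }  — 2 reduces
  I8: { [A → . num], [B → . -], [B → . A -], [B → . A B B], [B → . S -], [B → A . -], [B → A . B B], [S → . A A], [S → A . A], [S → A A .] }  — shift, reduce
  I9: { [A → . num], [B → . -], [B → . A -], [B → . A B B], [B → . S -], [B → A B . B], [S → . A A] }  — shift
  I10: { [B → A B B .] }  — reduce

I7 contains complete items [B → - .], [B → A - .] — reduce-reduce conflict.

Answer: Yes — I7: [B → - .] vs [B → A - .]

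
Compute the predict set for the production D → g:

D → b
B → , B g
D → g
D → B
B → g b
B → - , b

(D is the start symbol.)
PREDICT(D → g) = (FIRST(RHS) \ {ε}) ∪ (FOLLOW(D) if ε ∈ FIRST(RHS), i.e. RHS ⇒* ε)
FIRST(g) = { 'g' }
ε ∉ FIRST(g), so FOLLOW(D) is not added.
PREDICT(D → g) = { 'g' }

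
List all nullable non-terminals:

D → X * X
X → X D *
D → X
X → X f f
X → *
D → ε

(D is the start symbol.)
{ 'D' }

A non-terminal is nullable if it can derive ε (the empty string): either it has an ε-production, or it has a production whose right-hand side consists entirely of nullable non-terminals.

ε-productions: D → ε
So D is immediately nullable.
No further non-terminal can be added: every production for the remaining non-terminals contains a terminal or a non-nullable non-terminal.
Nullable = { 'D' }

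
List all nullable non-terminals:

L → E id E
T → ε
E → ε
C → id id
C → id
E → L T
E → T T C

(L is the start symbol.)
{ 'E', 'T' }

ε-productions: T → ε, E → ε
So T, E are immediately nullable.
No further non-terminal can be added: every production for the remaining non-terminals contains a terminal or a non-nullable non-terminal.
Nullable = { 'E', 'T' }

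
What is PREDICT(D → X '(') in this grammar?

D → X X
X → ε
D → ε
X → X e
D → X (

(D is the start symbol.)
PREDICT(D → X '(') = (FIRST(RHS) \ {ε}) ∪ (FOLLOW(D) if ε ∈ FIRST(RHS), i.e. RHS ⇒* ε)
FIRST(X) = { 'e', ε }
FIRST(X '(') = { '(', 'e' }
ε ∉ FIRST(X '('), so FOLLOW(D) is not added.
PREDICT(D → X '(') = { '(', 'e' }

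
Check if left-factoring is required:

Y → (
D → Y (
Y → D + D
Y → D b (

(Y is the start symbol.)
Yes, Y has productions with common prefix 'D'

Left-factoring is needed when two productions for the same non-terminal
share a common prefix on the right-hand side.

Productions for Y:
  Y → (
  Y → D + D
  Y → D b (

Found common prefix 'D' in productions for Y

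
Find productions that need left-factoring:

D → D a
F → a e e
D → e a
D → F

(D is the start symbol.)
Left-factoring is needed when two productions for the same non-terminal
share a common prefix on the right-hand side.

Productions for D:
  D → D a
  D → e a
  D → F

No common prefixes found.

Answer: No, left-factoring is not needed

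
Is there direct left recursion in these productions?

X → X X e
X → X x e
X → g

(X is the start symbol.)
Yes, X is left-recursive

X → X X e: LEFT RECURSIVE (starts with X)
X → X x e: LEFT RECURSIVE (starts with X)
X → g: starts with g

The grammar has direct left recursion on: X.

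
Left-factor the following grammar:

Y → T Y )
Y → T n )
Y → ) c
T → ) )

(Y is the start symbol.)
Y → T Y'
Y' → Y )
Y' → n )
Y → ) c
T → ) )

Left-factoring transforms A → αβ₁ | αβ₂ into A → αA' and A' → β₁ | β₂
(α is the longest common prefix among the alternatives). Repeat until
no nonterminal has two alternatives with a common prefix.

Round 1: Y has alternatives sharing prefix 'T'. Introduce Y': Y → T Y'
  Add: Y' → Y )
  Add: Y' → n )

No remaining common prefixes — done.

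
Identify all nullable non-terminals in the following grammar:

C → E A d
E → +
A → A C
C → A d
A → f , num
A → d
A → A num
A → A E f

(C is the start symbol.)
A non-terminal is nullable if it can derive ε (the empty string): either it has an ε-production, or it has a production whose right-hand side consists entirely of nullable non-terminals.

There are no ε-productions, so no non-terminal can derive ε.
No non-terminals are nullable.

Answer: None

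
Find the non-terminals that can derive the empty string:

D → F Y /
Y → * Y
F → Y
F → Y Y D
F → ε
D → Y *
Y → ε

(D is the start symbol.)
A non-terminal is nullable if it can derive ε (the empty string): either it has an ε-production, or it has a production whose right-hand side consists entirely of nullable non-terminals.

ε-productions: F → ε, Y → ε
So F, Y are immediately nullable.
No further non-terminal can be added: every production for the remaining non-terminals contains a terminal or a non-nullable non-terminal.
Nullable = { 'F', 'Y' }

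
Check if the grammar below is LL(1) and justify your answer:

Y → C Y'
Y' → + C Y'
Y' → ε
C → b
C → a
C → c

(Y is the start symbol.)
A grammar is LL(1) if for each non-terminal N with multiple productions, the predict sets of those productions are pairwise disjoint, where PREDICT(N → α) = (FIRST(α) \ {ε}) ∪ (FOLLOW(N) if α ⇒* ε).

Relevant sets:
  FOLLOW(Y') = { $ }

For Y':
  PREDICT(Y' → '+' C Y') = { '+' }
  PREDICT(Y' → ε) = { $ }
For C:
  PREDICT(C → b) = { 'b' }
  PREDICT(C → a) = { 'a' }
  PREDICT(C → c) = { 'c' }
Y has a single production, so nothing to check there.

All predict sets are disjoint. The grammar IS LL(1).

Answer: Yes, the grammar is LL(1).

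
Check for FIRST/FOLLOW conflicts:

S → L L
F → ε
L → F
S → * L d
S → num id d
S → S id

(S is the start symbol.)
Yes. S → S id with FOLLOW(S) on { 'id' }

Nullable non-terminals: F, L, S.
FIRST sets used below: FIRST(L) = { ε }, FIRST(S) = { '*', 'id', 'num', ε }
F has a nullable alternative but only one production, so nothing to check.
L has a nullable alternative but only one production, so nothing to check.

S: nullable alternative(s) S → L L; FOLLOW(S) = { $, 'id' }
  S → L L: FIRST \ {ε} = { } — this is the only nullable alternative, skip
  S → * L d: FIRST \ {ε} = { '*' } — disjoint from FOLLOW(S)
  S → num id d: FIRST \ {ε} = { 'num' } — disjoint from FOLLOW(S)
  S → S id: FIRST \ {ε} = { '*', 'id', 'num' } — overlaps FOLLOW(S) on { 'id' }: CONFLICT

So the grammar has 1 FIRST/FOLLOW conflict (marked CONFLICT above).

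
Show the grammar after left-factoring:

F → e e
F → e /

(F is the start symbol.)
F → e F'
F' → e
F' → /

Left-factoring transforms A → αβ₁ | αβ₂ into A → αA' and A' → β₁ | β₂
(α is the longest common prefix among the alternatives). Repeat until
no nonterminal has two alternatives with a common prefix.

Round 1: F has alternatives sharing prefix 'e'. Introduce F': F → e F'
  Add: F' → e
  Add: F' → /

No remaining common prefixes — done.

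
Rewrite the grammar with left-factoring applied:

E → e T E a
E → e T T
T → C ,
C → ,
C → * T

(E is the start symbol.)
E → e T E'
E' → E a
E' → T
T → C ,
C → ,
C → * T

Left-factoring transforms A → αβ₁ | αβ₂ into A → αA' and A' → β₁ | β₂
(α is the longest common prefix among the alternatives). Repeat until
no nonterminal has two alternatives with a common prefix.

Round 1: E has alternatives sharing prefix 'e T'. Introduce E': E → e T E'
  Add: E' → E a
  Add: E' → T

No remaining common prefixes — done.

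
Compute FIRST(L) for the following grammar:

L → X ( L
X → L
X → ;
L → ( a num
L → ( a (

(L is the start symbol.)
{ '(', ';' }

FIRST sets of the other non-terminals involved (by the same procedure, iterated to a fixed point):
  FIRST(X) = { '(', ';' }

From L → X ( L:
  - X is a non-terminal: add FIRST(X) \ {ε} = { '(', ';' }
    X is not nullable, so stop
From L → ( a num:
  - '(' is a terminal: add '(' and stop
From L → ( a (:
  - '(' is a terminal: add '(' and stop

Collecting: FIRST(L) = { '(', ';' }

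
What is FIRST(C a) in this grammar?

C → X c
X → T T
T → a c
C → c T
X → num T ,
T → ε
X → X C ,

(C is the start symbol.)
FIRST sets of the non-terminals involved (from the grammar, by fixed-point iteration):
  FIRST(C) = { 'a', 'c', 'num' }

To compute FIRST(C a), process the symbols left to right:
Symbol C is a non-terminal. Add FIRST(C) \ {ε} = { 'a', 'c', 'num' }
C is not nullable (ε ∉ FIRST(C)), so stop here.
FIRST(C a) = { 'a', 'c', 'num' }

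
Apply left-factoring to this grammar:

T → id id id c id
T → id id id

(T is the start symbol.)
T → id id id T'
T' → c id
T' → ε

Left-factoring transforms A → αβ₁ | αβ₂ into A → αA' and A' → β₁ | β₂
(α is the longest common prefix among the alternatives). Repeat until
no nonterminal has two alternatives with a common prefix.

Round 1: T has alternatives sharing prefix 'id id id'. Introduce T': T → id id id T'
  Add: T' → c id
  Add: T' → ε

No remaining common prefixes — done.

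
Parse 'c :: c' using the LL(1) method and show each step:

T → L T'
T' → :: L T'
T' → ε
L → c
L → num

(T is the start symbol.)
LL(1) parsing maintains a stack (initially the start symbol over $) and the input. At each step: if the stack top is a terminal, match it against the current input token; if it is a non-terminal N, replace it with the RHS of M[N, lookahead] (the unique production whose predict set contains the lookahead).

Stack is shown with the top on the left.

Stack      Input     Action
---------------------------
T $        c :: c $  output T → L T'
L T' $     c :: c $  output L → c
c T' $     c :: c $  match 'c'
T' $       :: c $    output T' → :: L T'
:: L T' $  :: c $    match '::'
L T' $     c $       output L → c
c T' $     c $       match 'c'
T' $       $         output T' → ε
$          $         accept

The string is accepted.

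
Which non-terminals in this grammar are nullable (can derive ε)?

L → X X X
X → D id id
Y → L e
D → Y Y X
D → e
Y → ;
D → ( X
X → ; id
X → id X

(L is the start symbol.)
None

A non-terminal is nullable if it can derive ε (the empty string): either it has an ε-production, or it has a production whose right-hand side consists entirely of nullable non-terminals.

There are no ε-productions, so no non-terminal can derive ε.
No non-terminals are nullable.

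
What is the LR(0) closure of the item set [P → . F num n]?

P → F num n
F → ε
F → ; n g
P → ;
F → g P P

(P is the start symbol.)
{ [F → . ; n g], [F → . g P P], [F → .], [P → . F num n] }

Start with: [P → . F num n]
  [P → . F num n] has the dot before F: add [F → .], [F → . ; n g], [F → . g P P]
No further items can be added.

CLOSURE = { [F → . ; n g], [F → . g P P], [F → .], [P → . F num n] }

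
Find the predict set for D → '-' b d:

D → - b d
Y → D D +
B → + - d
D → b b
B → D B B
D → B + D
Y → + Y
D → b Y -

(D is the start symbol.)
{ '-' }

PREDICT(D → '-' b d) = (FIRST(RHS) \ {ε}) ∪ (FOLLOW(D) if ε ∈ FIRST(RHS), i.e. RHS ⇒* ε)
FIRST('-' b d) = { '-' }
ε ∉ FIRST('-' b d), so FOLLOW(D) is not added.
PREDICT(D → '-' b d) = { '-' }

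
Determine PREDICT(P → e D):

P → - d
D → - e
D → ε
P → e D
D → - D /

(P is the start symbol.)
PREDICT(P → e D) = (FIRST(RHS) \ {ε}) ∪ (FOLLOW(P) if ε ∈ FIRST(RHS), i.e. RHS ⇒* ε)
FIRST(e D) = { 'e' }
ε ∉ FIRST(e D), so FOLLOW(P) is not added.
PREDICT(P → e D) = { 'e' }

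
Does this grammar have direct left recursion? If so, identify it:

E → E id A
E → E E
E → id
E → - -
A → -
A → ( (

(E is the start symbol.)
Yes, E is left-recursive

E → E id A: LEFT RECURSIVE (starts with E)
E → E E: LEFT RECURSIVE (starts with E)
E → id: starts with id
E → - -: starts with '-'
A → -: starts with '-'
A → ( (: starts with '('

The grammar has direct left recursion on: E.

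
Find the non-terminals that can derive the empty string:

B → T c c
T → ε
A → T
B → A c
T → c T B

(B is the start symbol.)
{ 'A', 'T' }

A non-terminal is nullable if it can derive ε (the empty string): either it has an ε-production, or it has a production whose right-hand side consists entirely of nullable non-terminals.

ε-productions: T → ε
So T is immediately nullable.
A → T: every symbol on the right is nullable, so A is nullable too.
No further non-terminal can be added: every production for the remaining non-terminals contains a terminal or a non-nullable non-terminal.
Nullable = { 'A', 'T' }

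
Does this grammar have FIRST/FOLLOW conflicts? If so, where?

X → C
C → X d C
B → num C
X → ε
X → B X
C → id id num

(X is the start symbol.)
Yes. X → C with FOLLOW(X) on { 'd' }

Nullable non-terminals: X.
FIRST sets used below: FIRST(C) = { 'd', 'id', 'num' }, FIRST(B) = { 'num' }

X: nullable alternative(s) X → ε; FOLLOW(X) = { $, 'd' }
  X → C: FIRST \ {ε} = { 'd', 'id', 'num' } — overlaps FOLLOW(X) on { 'd' }: CONFLICT
  X → ε: FIRST \ {ε} = { } — this is the only nullable alternative, skip
  X → B X: FIRST \ {ε} = { 'num' } — disjoint from FOLLOW(X)

B, C have no nullable alternative, so no FIRST/FOLLOW check is needed there.

So the grammar has 1 FIRST/FOLLOW conflict (marked CONFLICT above).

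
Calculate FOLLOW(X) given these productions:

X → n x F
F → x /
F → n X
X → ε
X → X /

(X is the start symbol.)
To compute FOLLOW(X), find every occurrence of X on a right-hand side N → α X β: add FIRST(β) \ {ε}, and if β is empty or nullable also add FOLLOW(N). Iterate to a fixed point.

X is the start symbol, so $ ∈ FOLLOW(X).
In F → n X: X is at the end, add FOLLOW(F)
In X → X /: X is followed by '/', add FIRST('/') \ {ε} = { '/' }

The FOLLOW sets referred to above (computed the same way, to a fixed point):
  FOLLOW(F) = { $, '/' }

Taking the union: FOLLOW(X) = { $, '/' }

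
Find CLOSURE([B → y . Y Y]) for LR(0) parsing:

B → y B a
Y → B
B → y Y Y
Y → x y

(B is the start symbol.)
{ [B → . y B a], [B → . y Y Y], [B → y . Y Y], [Y → . B], [Y → . x y] }

To compute CLOSURE, for each item [A → α.Bβ] where B is a non-terminal, add [B → .γ] for all productions B → γ; repeat for the newly added items until nothing changes.

Start with: [B → y . Y Y]
  [B → y . Y Y] has the dot before Y: add [Y → . B], [Y → . x y]
  [Y → . B] has the dot before B: add [B → . y B a], [B → . y Y Y]
No further items can be added.

CLOSURE = { [B → . y B a], [B → . y Y Y], [B → y . Y Y], [Y → . B], [Y → . x y] }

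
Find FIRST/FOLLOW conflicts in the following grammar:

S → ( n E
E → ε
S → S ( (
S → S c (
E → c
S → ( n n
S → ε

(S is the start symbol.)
Nullable non-terminals: E, S.
FIRST sets used below: FIRST(S) = { '(', 'c', ε }

E: nullable alternative(s) E → ε; FOLLOW(E) = { $, '(', 'c' }
  E → ε: FIRST \ {ε} = { } — this is the only nullable alternative, skip
  E → c: FIRST \ {ε} = { 'c' } — overlaps FOLLOW(E) on { 'c' }: CONFLICT

S: nullable alternative(s) S → ε; FOLLOW(S) = { $, '(', 'c' }
  S → ( n E: FIRST \ {ε} = { '(' } — overlaps FOLLOW(S) on { '(' }: CONFLICT
  S → S ( (: FIRST \ {ε} = { '(', 'c' } — overlaps FOLLOW(S) on { '(', 'c' }: CONFLICT
  S → S c (: FIRST \ {ε} = { '(', 'c' } — overlaps FOLLOW(S) on { '(', 'c' }: CONFLICT
  S → ( n n: FIRST \ {ε} = { '(' } — overlaps FOLLOW(S) on { '(' }: CONFLICT
  S → ε: FIRST \ {ε} = { } — this is the only nullable alternative, skip

So the grammar has 5 FIRST/FOLLOW conflicts (marked CONFLICT above).

Answer: Yes. S → '(' n E with FOLLOW(S) on { '(' }; S → S '(' '(' with FOLLOW(S) on { '(', 'c' }; S → S c '(' with FOLLOW(S) on { '(', 'c' }; S → '(' n n with FOLLOW(S) on { '(' }; E → c with FOLLOW(E) on { 'c' }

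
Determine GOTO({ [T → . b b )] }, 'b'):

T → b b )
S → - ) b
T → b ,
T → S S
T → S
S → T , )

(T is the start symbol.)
{ [T → b . b )] }

GOTO(I, 'b') = CLOSURE({ [A → αX.β] : [A → α.Xβ] ∈ I, X = 'b' })

Items with dot before 'b', with the dot advanced:
  [T → . b b )] → [T → b . b )]
Closure adds nothing (no advanced item has the dot before a non-terminal).

GOTO = { [T → b . b )] }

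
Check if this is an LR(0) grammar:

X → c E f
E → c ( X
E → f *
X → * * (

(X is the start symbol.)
Yes, the grammar is LR(0)

A grammar is LR(0) if no state in the canonical LR(0) collection has:
  - both a shift item (dot before a terminal) and a complete item (shift-reduce conflict), or
  - two or more complete items (reduce-reduce conflict; the accept item [X' → X .] counts as a complete item here).

Augment with X' → X and build the canonical LR(0) collection (I0 = CLOSURE({[X' → . X]}), then GOTO on every symbol after a dot until no new states appear). It has 13 states:
  I0: { [X → . * * (], [X → . c E f], [X' → . X] }  — shift
  I1: { [X → * . * (] }  — shift
  I2: { [X' → X .] }  — accept
  I3: { [E → . c ( X], [E → . f *], [X → c . E f] }  — shift
  I4: { [X → c E . f] }  — shift
  I5: { [E → c . ( X] }  — shift
  I6: { [E → f . *] }  — shift
  I7: { [E → f * .] }  — reduce
  I8: { [E → c ( . X], [X → . * * (], [X → . c E f] }  — shift
  I9: { [E → c ( X .] }  — reduce
  I10: { [X → c E f .] }  — reduce
  I11: { [X → * * . (] }  — shift
  I12: { [X → * * ( .] }  — reduce

Every state is either a pure shift/goto state or contains exactly one complete item and nothing to shift — no conflicts. The grammar is LR(0).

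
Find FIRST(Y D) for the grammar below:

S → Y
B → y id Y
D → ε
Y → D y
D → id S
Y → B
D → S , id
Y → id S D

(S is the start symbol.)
FIRST sets of the non-terminals involved (from the grammar, by fixed-point iteration):
  FIRST(Y) = { 'id', 'y' }

To compute FIRST(Y D), process the symbols left to right:
Symbol Y is a non-terminal. Add FIRST(Y) \ {ε} = { 'id', 'y' }
Y is not nullable (ε ∉ FIRST(Y)), so stop here.
FIRST(Y D) = { 'id', 'y' }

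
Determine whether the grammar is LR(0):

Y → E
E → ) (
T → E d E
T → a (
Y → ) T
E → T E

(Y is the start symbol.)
No. Shift-reduce conflict between [Y → E .] and [T → E . d E]

A grammar is LR(0) if no state in the canonical LR(0) collection has:
  - both a shift item (dot before a terminal) and a complete item (shift-reduce conflict), or
  - two or more complete items (reduce-reduce conflict; the accept item [Y' → Y .] counts as a complete item here).

Augment with Y' → Y and build the canonical LR(0) collection (I0 = CLOSURE({[Y' → . Y]}), then GOTO on every symbol after a dot until no new states appear). It has 14 states:
  I0: { [E → . ) (], [E → . T E], [T → . E d E], [T → . a (], [Y → . ) T], [Y → . E], [Y' → . Y] }  — shift
  I1: { [E → ) . (], [E → . ) (], [E → . T E], [T → . E d E], [T → . a (], [Y → ) . T] }  — shift
  I2: { [T → E . d E], [Y → E .] }  — shift, reduce
  I3: { [E → . ) (], [E → . T E], [E → T . E], [T → . E d E], [T → . a (] }  — shift
  I4: { [Y' → Y .] }  — accept
  I5: { [T → a . (] }  — shift
  I6: { [T → a ( .] }  — reduce
  I7: { [E → ) . (] }  — shift
  I8: { [E → T E .], [T → E . d E] }  — shift, reduce
  I9: { [E → . ) (], [E → . T E], [T → . E d E], [T → . a (], [T → E d . E] }  — shift
  I10: { [T → E . d E], [T → E d E .] }  — shift, reduce
  I11: { [E → ) ( .] }  — reduce
  I12: { [T → E . d E] }  — shift
  I13: { [E → . ) (], [E → . T E], [E → T . E], [T → . E d E], [T → . a (], [Y → ) T .] }  — shift, reduce

Conflict in state I2:
  Shift-reduce conflict between [Y → E .] and [T → E . d E]
So the grammar is NOT LR(0).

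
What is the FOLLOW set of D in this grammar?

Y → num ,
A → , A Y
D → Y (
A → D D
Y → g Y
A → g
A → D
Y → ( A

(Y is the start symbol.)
{ $, '(', 'g', 'num' }

To compute FOLLOW(D), find every occurrence of D on a right-hand side N → α D β: add FIRST(β) \ {ε}, and if β is empty or nullable also add FOLLOW(N). Iterate to a fixed point.

In A → D D: D is followed by D, add FIRST(D) \ {ε} = { '(', 'g', 'num' }
In A → D D: D is at the end, add FOLLOW(A)
In A → D: D is at the end, add FOLLOW(A)

The FOLLOW sets referred to above (computed the same way, to a fixed point):
  FOLLOW(A) = { $, '(', 'g', 'num' }

Taking the union: FOLLOW(D) = { $, '(', 'g', 'num' }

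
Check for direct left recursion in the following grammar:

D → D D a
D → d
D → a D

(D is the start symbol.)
Yes, D is left-recursive

D → D D a: LEFT RECURSIVE (starts with D)
D → d: starts with d
D → a D: starts with a

The grammar has direct left recursion on: D.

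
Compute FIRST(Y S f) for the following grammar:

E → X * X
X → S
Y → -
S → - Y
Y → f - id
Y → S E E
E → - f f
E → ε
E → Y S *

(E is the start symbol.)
FIRST sets of the non-terminals involved (from the grammar, by fixed-point iteration):
  FIRST(Y) = { '-', 'f' }

To compute FIRST(Y S f), process the symbols left to right:
Symbol Y is a non-terminal. Add FIRST(Y) \ {ε} = { '-', 'f' }
Y is not nullable (ε ∉ FIRST(Y)), so stop here.
FIRST(Y S f) = { '-', 'f' }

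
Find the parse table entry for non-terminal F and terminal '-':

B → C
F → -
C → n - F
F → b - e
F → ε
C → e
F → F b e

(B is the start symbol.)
F → -, F → F b e

To find M[F, '-'], we find productions for F where '-' is in the predict set (PREDICT(N → α) = (FIRST(α) \ {ε}) ∪ (FOLLOW(N) if α ⇒* ε)).

Relevant sets:
  FIRST(F) = { '-', 'b', ε }
  FOLLOW(F) = { $, 'b' }

F → -: PREDICT = { '-' }
  '-' is in predict set, so this production goes in M[F, '-']
F → b - e: PREDICT = { 'b' }
F → ε: PREDICT = { $, 'b' }
F → F b e: PREDICT = { '-', 'b' }
  '-' is in predict set, so this production goes in M[F, '-']

M[F, '-'] = F → -, F → F b e  (a multiply-defined cell — the grammar is not LL(1))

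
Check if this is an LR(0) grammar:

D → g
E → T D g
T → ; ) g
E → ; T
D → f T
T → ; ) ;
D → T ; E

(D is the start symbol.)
Augment with D' → D and build the canonical LR(0) collection (I0 = CLOSURE({[D' → . D]}), then GOTO on every symbol after a dot until no new states appear). It has 17 states:
  I0: { [D → . T ; E], [D → . f T], [D → . g], [D' → . D], [T → . ; ) ;], [T → . ; ) g] }  — shift
  I1: { [T → ; . ) ;], [T → ; . ) g] }  — shift
  I2: { [D' → D .] }  — accept
  I3: { [D → T . ; E] }  — shift
  I4: { [D → f . T], [T → . ; ) ;], [T → . ; ) g] }  — shift
  I5: { [D → g .] }  — reduce
  I6: { [D → f T .] }  — reduce
  I7: { [D → T ; . E], [E → . ; T], [E → . T D g], [T → . ; ) ;], [T → . ; ) g] }  — shift
  I8: { [E → ; . T], [T → . ; ) ;], [T → . ; ) g], [T → ; . ) ;], [T → ; . ) g] }  — shift
  I9: { [D → T ; E .] }  — reduce
  I10: { [D → . T ; E], [D → . f T], [D → . g], [E → T . D g], [T → . ; ) ;], [T → . ; ) g] }  — shift
  I11: { [E → T D . g] }  — shift
  I12: { [E → T D g .] }  — reduce
  I13: { [T → ; ) . ;], [T → ; ) . g] }  — shift
  I14: { [E → ; T .] }  — reduce
  I15: { [T → ; ) ; .] }  — reduce
  I16: { [T → ; ) g .] }  — reduce

Every state is either a pure shift/goto state or contains exactly one complete item and nothing to shift — no conflicts. The grammar is LR(0).

Answer: Yes, the grammar is LR(0)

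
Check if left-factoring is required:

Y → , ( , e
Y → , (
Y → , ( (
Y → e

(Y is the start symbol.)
Yes, Y has productions with common prefix ', ('

Left-factoring is needed when two productions for the same non-terminal
share a common prefix on the right-hand side.

Productions for Y:
  Y → , ( , e
  Y → , (
  Y → , ( (
  Y → e

Found common prefix ', (' in productions for Y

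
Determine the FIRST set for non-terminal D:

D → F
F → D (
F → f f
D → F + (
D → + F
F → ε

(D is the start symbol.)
To compute FIRST(D), examine every production with D on the left-hand side, reading each right-hand side left to right until a non-nullable symbol is reached.

FIRST sets of the other non-terminals involved (by the same procedure, iterated to a fixed point):
  FIRST(F) = { '(', '+', 'f', ε }

From D → F:
  - F is a non-terminal: add FIRST(F) \ {ε} = { '(', '+', 'f' }
    F is nullable and nothing follows, so the whole right-hand side can vanish: ε ∈ FIRST(D)
From D → F + (:
  - F is a non-terminal: add FIRST(F) \ {ε} = { '(', '+', 'f' }
    F is nullable, so continue to the next symbol
  - '+' is a terminal: add '+' and stop
From D → + F:
  - '+' is a terminal: add '+' and stop

Collecting: FIRST(D) = { '(', '+', 'f', ε }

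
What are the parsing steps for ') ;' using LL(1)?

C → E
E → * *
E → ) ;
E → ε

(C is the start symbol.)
LL(1) parsing maintains a stack (initially the start symbol over $) and the input. At each step: if the stack top is a terminal, match it against the current input token; if it is a non-terminal N, replace it with the RHS of M[N, lookahead] (the unique production whose predict set contains the lookahead).

Stack is shown with the top on the left.

Stack  Input  Action
--------------------
C $    ) ; $  output C → E
E $    ) ; $  output E → ) ;
) ; $  ) ; $  match ')'
; $    ; $    match ';'
$      $      accept

The string is accepted.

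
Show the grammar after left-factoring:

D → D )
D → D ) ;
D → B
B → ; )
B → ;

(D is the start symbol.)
D → D ) D'
D' → ε
D' → ;
D → B
B → ; B'
B' → )
B' → ε

Left-factoring transforms A → αβ₁ | αβ₂ into A → αA' and A' → β₁ | β₂
(α is the longest common prefix among the alternatives). Repeat until
no nonterminal has two alternatives with a common prefix.

Round 1: D has alternatives sharing prefix 'D )'. Introduce D': D → D ) D'
  Add: D' → ε
  Add: D' → ;

Round 2: B has alternatives sharing prefix ';'. Introduce B': B → ; B'
  Add: B' → )
  Add: B' → ε

No remaining common prefixes — done.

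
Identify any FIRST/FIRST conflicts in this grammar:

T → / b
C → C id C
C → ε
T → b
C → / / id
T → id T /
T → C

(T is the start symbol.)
A FIRST/FIRST conflict occurs when two productions N → α and N → β for the same non-terminal have FIRST(α) ∩ FIRST(β) ≠ ∅ (with ε ∈ FIRST of a nullable right-hand side, so two nullable alternatives also conflict).

FIRST sets of the non-terminals at (or reachable through a nullable prefix from) the front of some alternative:
  FIRST(C) = { '/', 'id', ε }

Productions for T:
  T → / b: FIRST = { '/' }
  T → b: FIRST = { 'b' }
  T → id T /: FIRST = { 'id' }
  T → C: FIRST = { '/', 'id', ε }
Productions for C:
  C → C id C: FIRST = { '/', 'id' }
  C → ε: FIRST = { ε }
  C → / / id: FIRST = { '/' }

Conflict for T: T → / b and T → C
  Overlap: { '/' }
Conflict for T: T → id T / and T → C
  Overlap: { 'id' }
Conflict for C: C → C id C and C → / / id
  Overlap: { '/' }

Answer: Yes. T → '/' b / T → C on { '/' }; T → id T '/' / T → C on { 'id' }; C → C id C / C → '/' '/' id on { '/' }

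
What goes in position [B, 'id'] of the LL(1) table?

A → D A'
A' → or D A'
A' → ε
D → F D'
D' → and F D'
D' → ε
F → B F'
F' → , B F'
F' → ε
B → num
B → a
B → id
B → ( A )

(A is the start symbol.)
B → id

To find M[B, 'id'], we find productions for B where 'id' is in the predict set (PREDICT(N → α) = (FIRST(α) \ {ε}) ∪ (FOLLOW(N) if α ⇒* ε)).

B → num: PREDICT = { 'num' }
B → a: PREDICT = { 'a' }
B → id: PREDICT = { 'id' }
  'id' is in predict set, so this production goes in M[B, 'id']
B → ( A ): PREDICT = { '(' }

M[B, 'id'] = B → id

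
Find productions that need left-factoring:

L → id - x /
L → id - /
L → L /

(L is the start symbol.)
Yes, L has productions with common prefix 'id -'

Left-factoring is needed when two productions for the same non-terminal
share a common prefix on the right-hand side.

Productions for L:
  L → id - x /
  L → id - /
  L → L /

Found common prefix 'id -' in productions for L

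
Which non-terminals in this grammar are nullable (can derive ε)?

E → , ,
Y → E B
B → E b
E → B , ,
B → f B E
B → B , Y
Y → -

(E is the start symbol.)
None

There are no ε-productions, so no non-terminal can derive ε.
No non-terminals are nullable.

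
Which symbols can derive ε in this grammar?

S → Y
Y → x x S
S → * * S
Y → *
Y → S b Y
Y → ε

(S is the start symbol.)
A non-terminal is nullable if it can derive ε (the empty string): either it has an ε-production, or it has a production whose right-hand side consists entirely of nullable non-terminals.

ε-productions: Y → ε
So Y is immediately nullable.
S → Y: every symbol on the right is nullable, so S is nullable too.
Every non-terminal is now nullable.
Nullable = { 'S', 'Y' }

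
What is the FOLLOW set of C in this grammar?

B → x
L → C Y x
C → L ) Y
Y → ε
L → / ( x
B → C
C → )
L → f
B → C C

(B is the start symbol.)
To compute FOLLOW(C), find every occurrence of C on a right-hand side N → α C β: add FIRST(β) \ {ε}, and if β is empty or nullable also add FOLLOW(N). Iterate to a fixed point.

In L → C Y x: C is followed by Y x, add FIRST(Y x) \ {ε} = { 'x' }
In B → C: C is at the end, add FOLLOW(B)
In B → C C: C is followed by C, add FIRST(C) \ {ε} = { ')', '/', 'f' }
In B → C C: C is at the end, add FOLLOW(B)

The FOLLOW sets referred to above (computed the same way, to a fixed point):
  FOLLOW(B) = { $ }

Taking the union: FOLLOW(C) = { $, ')', '/', 'f', 'x' }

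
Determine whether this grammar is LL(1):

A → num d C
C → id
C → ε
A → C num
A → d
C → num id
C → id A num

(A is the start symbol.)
No. Predict set conflict for A: { 'num' }

Relevant sets:
  FIRST(C) = { 'id', 'num', ε }
  FOLLOW(C) = { $, 'num' }

For A:
  PREDICT(A → num d C) = { 'num' }
  PREDICT(A → C num) = { 'id', 'num' }
  PREDICT(A → d) = { 'd' }
For C:
  PREDICT(C → id) = { 'id' }
  PREDICT(C → ε) = { $, 'num' }
  PREDICT(C → num id) = { 'num' }
  PREDICT(C → id A num) = { 'id' }

Conflict found: Predict set conflict for A: { 'num' }
The grammar is NOT LL(1).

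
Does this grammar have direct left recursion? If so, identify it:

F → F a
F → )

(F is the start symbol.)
Direct left recursion occurs when N → N α for some non-terminal N (the right-hand side begins with the left-hand side itself).

F → F a: LEFT RECURSIVE (starts with F)
F → ): starts with ')'

The grammar has direct left recursion on: F.

Answer: Yes, F is left-recursive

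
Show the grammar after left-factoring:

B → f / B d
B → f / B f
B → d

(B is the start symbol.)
Left-factoring transforms A → αβ₁ | αβ₂ into A → αA' and A' → β₁ | β₂
(α is the longest common prefix among the alternatives). Repeat until
no nonterminal has two alternatives with a common prefix.

Round 1: B has alternatives sharing prefix 'f / B'. Introduce B': B → f / B B'
  Add: B' → d
  Add: B' → f

No remaining common prefixes — done.

Resulting grammar:
B → f / B B'
B' → d
B' → f
B → d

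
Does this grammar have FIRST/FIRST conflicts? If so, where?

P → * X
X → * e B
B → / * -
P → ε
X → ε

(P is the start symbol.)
No FIRST/FIRST conflicts.

Productions for P:
  P → * X: FIRST = { '*' }
  P → ε: FIRST = { ε }
Productions for X:
  X → * e B: FIRST = { '*' }
  X → ε: FIRST = { ε }
B has only one production, so no FIRST/FIRST conflict is possible there.

All alternatives of each non-terminal have pairwise disjoint FIRST sets.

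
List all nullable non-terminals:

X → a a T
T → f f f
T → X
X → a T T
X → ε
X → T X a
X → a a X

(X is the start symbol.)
A non-terminal is nullable if it can derive ε (the empty string): either it has an ε-production, or it has a production whose right-hand side consists entirely of nullable non-terminals.

ε-productions: X → ε
So X is immediately nullable.
T → X: every symbol on the right is nullable, so T is nullable too.
Every non-terminal is now nullable.
Nullable = { 'T', 'X' }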